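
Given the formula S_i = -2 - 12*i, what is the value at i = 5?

S_5 = -2 + -12*5 = -2 + -60 = -62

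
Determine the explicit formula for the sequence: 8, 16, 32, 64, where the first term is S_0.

Check ratios: 16 / 8 = 2.0
Common ratio r = 2.
First term a = 8.
Formula: S_i = 8 * 2^i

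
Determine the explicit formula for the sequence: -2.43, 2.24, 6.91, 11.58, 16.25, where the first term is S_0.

Check differences: 2.24 - -2.43 = 4.67
6.91 - 2.24 = 4.67
Common difference d = 4.67.
First term a = -2.43.
Formula: S_i = -2.43 + 4.67*i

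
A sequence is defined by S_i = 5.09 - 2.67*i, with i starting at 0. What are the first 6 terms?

This is an arithmetic sequence.
i=0: S_0 = 5.09 + -2.67*0 = 5.09
i=1: S_1 = 5.09 + -2.67*1 = 2.42
i=2: S_2 = 5.09 + -2.67*2 = -0.25
i=3: S_3 = 5.09 + -2.67*3 = -2.92
i=4: S_4 = 5.09 + -2.67*4 = -5.59
i=5: S_5 = 5.09 + -2.67*5 = -8.26
The first 6 terms are: [5.09, 2.42, -0.25, -2.92, -5.59, -8.26]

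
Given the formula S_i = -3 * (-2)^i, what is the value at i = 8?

S_8 = -3 * (-2)^8 = -3 * 256 = -768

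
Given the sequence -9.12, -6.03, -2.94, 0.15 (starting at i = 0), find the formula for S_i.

Check differences: -6.03 - -9.12 = 3.09
-2.94 - -6.03 = 3.09
Common difference d = 3.09.
First term a = -9.12.
Formula: S_i = -9.12 + 3.09*i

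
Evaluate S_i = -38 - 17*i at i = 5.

S_5 = -38 + -17*5 = -38 + -85 = -123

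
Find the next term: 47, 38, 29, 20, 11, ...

Differences: 38 - 47 = -9
This is an arithmetic sequence with common difference d = -9.
Next term = 11 + -9 = 2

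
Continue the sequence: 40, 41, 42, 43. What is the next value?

Differences: 41 - 40 = 1
This is an arithmetic sequence with common difference d = 1.
Next term = 43 + 1 = 44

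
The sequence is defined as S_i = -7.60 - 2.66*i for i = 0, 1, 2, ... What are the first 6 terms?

This is an arithmetic sequence.
i=0: S_0 = -7.6 + -2.66*0 = -7.6
i=1: S_1 = -7.6 + -2.66*1 = -10.26
i=2: S_2 = -7.6 + -2.66*2 = -12.92
i=3: S_3 = -7.6 + -2.66*3 = -15.58
i=4: S_4 = -7.6 + -2.66*4 = -18.24
i=5: S_5 = -7.6 + -2.66*5 = -20.9
The first 6 terms are: [-7.6, -10.26, -12.92, -15.58, -18.24, -20.9]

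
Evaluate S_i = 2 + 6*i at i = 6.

S_6 = 2 + 6*6 = 2 + 36 = 38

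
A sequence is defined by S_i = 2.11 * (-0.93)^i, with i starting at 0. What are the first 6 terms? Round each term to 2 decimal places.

This is a geometric sequence.
i=0: S_0 = 2.11 * (-0.93)^0 = 2.11
i=1: S_1 = 2.11 * (-0.93)^1 ≈ -1.96
i=2: S_2 = 2.11 * (-0.93)^2 ≈ 1.82
i=3: S_3 = 2.11 * (-0.93)^3 ≈ -1.7
i=4: S_4 = 2.11 * (-0.93)^4 ≈ 1.58
i=5: S_5 = 2.11 * (-0.93)^5 ≈ -1.47
The first 6 terms are: [2.11, -1.96, 1.82, -1.7, 1.58, -1.47]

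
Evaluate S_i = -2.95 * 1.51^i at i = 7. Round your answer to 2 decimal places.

S_7 = -2.95 * 1.51^7 ≈ -2.95 * 17.8994 ≈ -52.8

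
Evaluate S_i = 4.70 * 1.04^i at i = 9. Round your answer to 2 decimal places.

S_9 = 4.7 * 1.04^9 ≈ 4.7 * 1.4233 ≈ 6.69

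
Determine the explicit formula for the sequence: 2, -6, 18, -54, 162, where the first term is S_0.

Check ratios: -6 / 2 = -3.0
Common ratio r = -3.
First term a = 2.
Formula: S_i = 2 * (-3)^i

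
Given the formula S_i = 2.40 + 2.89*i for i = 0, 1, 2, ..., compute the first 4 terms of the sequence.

This is an arithmetic sequence.
i=0: S_0 = 2.4 + 2.89*0 = 2.4
i=1: S_1 = 2.4 + 2.89*1 = 5.29
i=2: S_2 = 2.4 + 2.89*2 = 8.18
i=3: S_3 = 2.4 + 2.89*3 = 11.07
The first 4 terms are: [2.4, 5.29, 8.18, 11.07]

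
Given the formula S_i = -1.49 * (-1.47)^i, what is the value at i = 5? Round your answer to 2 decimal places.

S_5 = -1.49 * (-1.47)^5 ≈ -1.49 * -6.8641 ≈ 10.23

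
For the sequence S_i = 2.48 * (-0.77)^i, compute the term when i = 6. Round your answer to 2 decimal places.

S_6 = 2.48 * (-0.77)^6 ≈ 2.48 * 0.2084 ≈ 0.52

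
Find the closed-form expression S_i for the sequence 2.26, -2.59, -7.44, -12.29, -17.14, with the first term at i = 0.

Check differences: -2.59 - 2.26 = -4.85
-7.44 - -2.59 = -4.85
Common difference d = -4.85.
First term a = 2.26.
Formula: S_i = 2.26 - 4.85*i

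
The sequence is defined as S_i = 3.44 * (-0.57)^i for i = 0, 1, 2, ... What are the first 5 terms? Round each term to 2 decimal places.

This is a geometric sequence.
i=0: S_0 = 3.44 * (-0.57)^0 = 3.44
i=1: S_1 = 3.44 * (-0.57)^1 ≈ -1.96
i=2: S_2 = 3.44 * (-0.57)^2 ≈ 1.12
i=3: S_3 = 3.44 * (-0.57)^3 ≈ -0.64
i=4: S_4 = 3.44 * (-0.57)^4 ≈ 0.36
The first 5 terms are: [3.44, -1.96, 1.12, -0.64, 0.36]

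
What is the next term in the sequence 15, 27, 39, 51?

Differences: 27 - 15 = 12
This is an arithmetic sequence with common difference d = 12.
Next term = 51 + 12 = 63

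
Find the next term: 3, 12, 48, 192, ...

Ratios: 12 / 3 = 4.0
This is a geometric sequence with common ratio r = 4.
Next term = 192 * 4 = 768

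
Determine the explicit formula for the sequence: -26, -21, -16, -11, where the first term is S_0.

Check differences: -21 - -26 = 5
-16 - -21 = 5
Common difference d = 5.
First term a = -26.
Formula: S_i = -26 + 5*i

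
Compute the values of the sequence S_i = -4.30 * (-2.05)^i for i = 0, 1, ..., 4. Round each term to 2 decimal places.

This is a geometric sequence.
i=0: S_0 = -4.3 * (-2.05)^0 = -4.3
i=1: S_1 = -4.3 * (-2.05)^1 ≈ 8.82
i=2: S_2 = -4.3 * (-2.05)^2 ≈ -18.07
i=3: S_3 = -4.3 * (-2.05)^3 ≈ 37.05
i=4: S_4 = -4.3 * (-2.05)^4 ≈ -75.94
The first 5 terms are: [-4.3, 8.82, -18.07, 37.05, -75.94]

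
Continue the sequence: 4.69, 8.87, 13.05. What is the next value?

Differences: 8.87 - 4.69 = 4.18
This is an arithmetic sequence with common difference d = 4.18.
Next term = 13.05 + 4.18 = 17.23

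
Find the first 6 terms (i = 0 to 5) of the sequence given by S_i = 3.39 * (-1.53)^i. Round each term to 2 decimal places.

This is a geometric sequence.
i=0: S_0 = 3.39 * (-1.53)^0 = 3.39
i=1: S_1 = 3.39 * (-1.53)^1 ≈ -5.19
i=2: S_2 = 3.39 * (-1.53)^2 ≈ 7.94
i=3: S_3 = 3.39 * (-1.53)^3 ≈ -12.14
i=4: S_4 = 3.39 * (-1.53)^4 ≈ 18.58
i=5: S_5 = 3.39 * (-1.53)^5 ≈ -28.42
The first 6 terms are: [3.39, -5.19, 7.94, -12.14, 18.58, -28.42]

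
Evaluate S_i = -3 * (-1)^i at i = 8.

S_8 = -3 * (-1)^8 = -3 * 1 = -3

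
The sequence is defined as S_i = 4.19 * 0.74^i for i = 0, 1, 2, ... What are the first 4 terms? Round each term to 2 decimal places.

This is a geometric sequence.
i=0: S_0 = 4.19 * 0.74^0 = 4.19
i=1: S_1 = 4.19 * 0.74^1 ≈ 3.1
i=2: S_2 = 4.19 * 0.74^2 ≈ 2.29
i=3: S_3 = 4.19 * 0.74^3 ≈ 1.7
The first 4 terms are: [4.19, 3.1, 2.29, 1.7]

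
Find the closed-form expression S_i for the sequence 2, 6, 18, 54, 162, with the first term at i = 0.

Check ratios: 6 / 2 = 3.0
Common ratio r = 3.
First term a = 2.
Formula: S_i = 2 * 3^i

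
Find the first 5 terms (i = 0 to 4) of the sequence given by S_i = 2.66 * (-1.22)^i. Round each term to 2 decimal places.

This is a geometric sequence.
i=0: S_0 = 2.66 * (-1.22)^0 = 2.66
i=1: S_1 = 2.66 * (-1.22)^1 ≈ -3.25
i=2: S_2 = 2.66 * (-1.22)^2 ≈ 3.96
i=3: S_3 = 2.66 * (-1.22)^3 ≈ -4.83
i=4: S_4 = 2.66 * (-1.22)^4 ≈ 5.89
The first 5 terms are: [2.66, -3.25, 3.96, -4.83, 5.89]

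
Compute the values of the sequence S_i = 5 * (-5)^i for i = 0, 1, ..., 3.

This is a geometric sequence.
i=0: S_0 = 5 * (-5)^0 = 5
i=1: S_1 = 5 * (-5)^1 = -25
i=2: S_2 = 5 * (-5)^2 = 125
i=3: S_3 = 5 * (-5)^3 = -625
The first 4 terms are: [5, -25, 125, -625]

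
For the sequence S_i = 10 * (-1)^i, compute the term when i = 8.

S_8 = 10 * (-1)^8 = 10 * 1 = 10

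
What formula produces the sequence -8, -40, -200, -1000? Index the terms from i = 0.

Check ratios: -40 / -8 = 5.0
Common ratio r = 5.
First term a = -8.
Formula: S_i = -8 * 5^i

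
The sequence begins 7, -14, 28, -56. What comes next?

Ratios: -14 / 7 = -2.0
This is a geometric sequence with common ratio r = -2.
Next term = -56 * -2 = 112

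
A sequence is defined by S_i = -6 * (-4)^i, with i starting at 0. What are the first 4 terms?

This is a geometric sequence.
i=0: S_0 = -6 * (-4)^0 = -6
i=1: S_1 = -6 * (-4)^1 = 24
i=2: S_2 = -6 * (-4)^2 = -96
i=3: S_3 = -6 * (-4)^3 = 384
The first 4 terms are: [-6, 24, -96, 384]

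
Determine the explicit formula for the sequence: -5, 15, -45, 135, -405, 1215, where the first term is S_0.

Check ratios: 15 / -5 = -3.0
Common ratio r = -3.
First term a = -5.
Formula: S_i = -5 * (-3)^i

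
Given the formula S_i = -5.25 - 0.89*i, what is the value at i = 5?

S_5 = -5.25 + -0.89*5 = -5.25 + -4.45 = -9.7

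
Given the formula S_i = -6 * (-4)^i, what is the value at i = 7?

S_7 = -6 * (-4)^7 = -6 * -16384 = 98304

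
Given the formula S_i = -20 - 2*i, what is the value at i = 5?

S_5 = -20 + -2*5 = -20 + -10 = -30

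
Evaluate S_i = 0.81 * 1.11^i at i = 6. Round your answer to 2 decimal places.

S_6 = 0.81 * 1.11^6 ≈ 0.81 * 1.8704 ≈ 1.52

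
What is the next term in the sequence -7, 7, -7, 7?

Ratios: 7 / -7 = -1.0
This is a geometric sequence with common ratio r = -1.
Next term = 7 * -1 = -7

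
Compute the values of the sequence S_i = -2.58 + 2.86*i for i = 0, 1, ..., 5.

This is an arithmetic sequence.
i=0: S_0 = -2.58 + 2.86*0 = -2.58
i=1: S_1 = -2.58 + 2.86*1 = 0.28
i=2: S_2 = -2.58 + 2.86*2 = 3.14
i=3: S_3 = -2.58 + 2.86*3 = 6.0
i=4: S_4 = -2.58 + 2.86*4 = 8.86
i=5: S_5 = -2.58 + 2.86*5 = 11.72
The first 6 terms are: [-2.58, 0.28, 3.14, 6.0, 8.86, 11.72]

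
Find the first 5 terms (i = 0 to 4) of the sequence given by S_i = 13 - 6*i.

This is an arithmetic sequence.
i=0: S_0 = 13 + -6*0 = 13
i=1: S_1 = 13 + -6*1 = 7
i=2: S_2 = 13 + -6*2 = 1
i=3: S_3 = 13 + -6*3 = -5
i=4: S_4 = 13 + -6*4 = -11
The first 5 terms are: [13, 7, 1, -5, -11]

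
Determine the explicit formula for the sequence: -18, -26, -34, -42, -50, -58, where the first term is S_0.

Check differences: -26 - -18 = -8
-34 - -26 = -8
Common difference d = -8.
First term a = -18.
Formula: S_i = -18 - 8*i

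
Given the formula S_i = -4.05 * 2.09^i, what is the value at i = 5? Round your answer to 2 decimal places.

S_5 = -4.05 * 2.09^5 ≈ -4.05 * 39.8778 ≈ -161.51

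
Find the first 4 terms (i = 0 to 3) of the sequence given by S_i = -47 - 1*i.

This is an arithmetic sequence.
i=0: S_0 = -47 + -1*0 = -47
i=1: S_1 = -47 + -1*1 = -48
i=2: S_2 = -47 + -1*2 = -49
i=3: S_3 = -47 + -1*3 = -50
The first 4 terms are: [-47, -48, -49, -50]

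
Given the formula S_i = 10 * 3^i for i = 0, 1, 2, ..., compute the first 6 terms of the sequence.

This is a geometric sequence.
i=0: S_0 = 10 * 3^0 = 10
i=1: S_1 = 10 * 3^1 = 30
i=2: S_2 = 10 * 3^2 = 90
i=3: S_3 = 10 * 3^3 = 270
i=4: S_4 = 10 * 3^4 = 810
i=5: S_5 = 10 * 3^5 = 2430
The first 6 terms are: [10, 30, 90, 270, 810, 2430]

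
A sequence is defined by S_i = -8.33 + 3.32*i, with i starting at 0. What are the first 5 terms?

This is an arithmetic sequence.
i=0: S_0 = -8.33 + 3.32*0 = -8.33
i=1: S_1 = -8.33 + 3.32*1 = -5.01
i=2: S_2 = -8.33 + 3.32*2 = -1.69
i=3: S_3 = -8.33 + 3.32*3 = 1.63
i=4: S_4 = -8.33 + 3.32*4 = 4.95
The first 5 terms are: [-8.33, -5.01, -1.69, 1.63, 4.95]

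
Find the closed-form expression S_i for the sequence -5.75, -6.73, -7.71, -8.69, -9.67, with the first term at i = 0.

Check differences: -6.73 - -5.75 = -0.98
-7.71 - -6.73 = -0.98
Common difference d = -0.98.
First term a = -5.75.
Formula: S_i = -5.75 - 0.98*i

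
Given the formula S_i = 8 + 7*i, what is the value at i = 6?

S_6 = 8 + 7*6 = 8 + 42 = 50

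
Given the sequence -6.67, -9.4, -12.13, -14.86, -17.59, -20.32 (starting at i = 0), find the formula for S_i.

Check differences: -9.4 - -6.67 = -2.73
-12.13 - -9.4 = -2.73
Common difference d = -2.73.
First term a = -6.67.
Formula: S_i = -6.67 - 2.73*i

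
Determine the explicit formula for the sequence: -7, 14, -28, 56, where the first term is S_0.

Check ratios: 14 / -7 = -2.0
Common ratio r = -2.
First term a = -7.
Formula: S_i = -7 * (-2)^i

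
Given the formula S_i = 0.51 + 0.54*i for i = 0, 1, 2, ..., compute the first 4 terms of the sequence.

This is an arithmetic sequence.
i=0: S_0 = 0.51 + 0.54*0 = 0.51
i=1: S_1 = 0.51 + 0.54*1 = 1.05
i=2: S_2 = 0.51 + 0.54*2 = 1.59
i=3: S_3 = 0.51 + 0.54*3 = 2.13
The first 4 terms are: [0.51, 1.05, 1.59, 2.13]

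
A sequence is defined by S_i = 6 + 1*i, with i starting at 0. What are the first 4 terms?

This is an arithmetic sequence.
i=0: S_0 = 6 + 1*0 = 6
i=1: S_1 = 6 + 1*1 = 7
i=2: S_2 = 6 + 1*2 = 8
i=3: S_3 = 6 + 1*3 = 9
The first 4 terms are: [6, 7, 8, 9]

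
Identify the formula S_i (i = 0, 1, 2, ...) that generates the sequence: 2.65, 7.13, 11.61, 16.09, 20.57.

Check differences: 7.13 - 2.65 = 4.48
11.61 - 7.13 = 4.48
Common difference d = 4.48.
First term a = 2.65.
Formula: S_i = 2.65 + 4.48*i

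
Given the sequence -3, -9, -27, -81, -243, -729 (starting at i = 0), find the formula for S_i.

Check ratios: -9 / -3 = 3.0
Common ratio r = 3.
First term a = -3.
Formula: S_i = -3 * 3^i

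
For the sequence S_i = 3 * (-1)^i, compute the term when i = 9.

S_9 = 3 * (-1)^9 = 3 * -1 = -3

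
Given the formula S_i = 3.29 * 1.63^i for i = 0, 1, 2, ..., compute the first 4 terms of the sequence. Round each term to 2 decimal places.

This is a geometric sequence.
i=0: S_0 = 3.29 * 1.63^0 = 3.29
i=1: S_1 = 3.29 * 1.63^1 ≈ 5.36
i=2: S_2 = 3.29 * 1.63^2 ≈ 8.74
i=3: S_3 = 3.29 * 1.63^3 ≈ 14.25
The first 4 terms are: [3.29, 5.36, 8.74, 14.25]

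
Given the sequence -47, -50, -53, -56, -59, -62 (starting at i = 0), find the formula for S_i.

Check differences: -50 - -47 = -3
-53 - -50 = -3
Common difference d = -3.
First term a = -47.
Formula: S_i = -47 - 3*i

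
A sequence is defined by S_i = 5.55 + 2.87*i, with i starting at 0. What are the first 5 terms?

This is an arithmetic sequence.
i=0: S_0 = 5.55 + 2.87*0 = 5.55
i=1: S_1 = 5.55 + 2.87*1 = 8.42
i=2: S_2 = 5.55 + 2.87*2 = 11.29
i=3: S_3 = 5.55 + 2.87*3 = 14.16
i=4: S_4 = 5.55 + 2.87*4 = 17.03
The first 5 terms are: [5.55, 8.42, 11.29, 14.16, 17.03]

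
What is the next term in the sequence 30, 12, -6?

Differences: 12 - 30 = -18
This is an arithmetic sequence with common difference d = -18.
Next term = -6 + -18 = -24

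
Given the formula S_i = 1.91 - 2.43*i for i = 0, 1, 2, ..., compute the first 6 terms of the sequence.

This is an arithmetic sequence.
i=0: S_0 = 1.91 + -2.43*0 = 1.91
i=1: S_1 = 1.91 + -2.43*1 = -0.52
i=2: S_2 = 1.91 + -2.43*2 = -2.95
i=3: S_3 = 1.91 + -2.43*3 = -5.38
i=4: S_4 = 1.91 + -2.43*4 = -7.81
i=5: S_5 = 1.91 + -2.43*5 = -10.24
The first 6 terms are: [1.91, -0.52, -2.95, -5.38, -7.81, -10.24]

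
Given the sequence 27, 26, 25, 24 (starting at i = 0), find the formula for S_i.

Check differences: 26 - 27 = -1
25 - 26 = -1
Common difference d = -1.
First term a = 27.
Formula: S_i = 27 - 1*i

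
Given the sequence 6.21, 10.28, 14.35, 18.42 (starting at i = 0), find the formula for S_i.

Check differences: 10.28 - 6.21 = 4.07
14.35 - 10.28 = 4.07
Common difference d = 4.07.
First term a = 6.21.
Formula: S_i = 6.21 + 4.07*i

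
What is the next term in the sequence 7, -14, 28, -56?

Ratios: -14 / 7 = -2.0
This is a geometric sequence with common ratio r = -2.
Next term = -56 * -2 = 112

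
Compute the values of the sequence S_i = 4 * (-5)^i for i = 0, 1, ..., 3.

This is a geometric sequence.
i=0: S_0 = 4 * (-5)^0 = 4
i=1: S_1 = 4 * (-5)^1 = -20
i=2: S_2 = 4 * (-5)^2 = 100
i=3: S_3 = 4 * (-5)^3 = -500
The first 4 terms are: [4, -20, 100, -500]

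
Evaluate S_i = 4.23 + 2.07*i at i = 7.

S_7 = 4.23 + 2.07*7 = 4.23 + 14.49 = 18.72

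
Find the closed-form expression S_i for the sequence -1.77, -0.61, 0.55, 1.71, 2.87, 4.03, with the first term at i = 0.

Check differences: -0.61 - -1.77 = 1.16
0.55 - -0.61 = 1.16
Common difference d = 1.16.
First term a = -1.77.
Formula: S_i = -1.77 + 1.16*i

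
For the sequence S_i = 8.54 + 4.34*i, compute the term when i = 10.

S_10 = 8.54 + 4.34*10 = 8.54 + 43.4 = 51.94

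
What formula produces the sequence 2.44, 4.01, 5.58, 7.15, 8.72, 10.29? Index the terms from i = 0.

Check differences: 4.01 - 2.44 = 1.57
5.58 - 4.01 = 1.57
Common difference d = 1.57.
First term a = 2.44.
Formula: S_i = 2.44 + 1.57*i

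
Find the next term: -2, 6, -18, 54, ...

Ratios: 6 / -2 = -3.0
This is a geometric sequence with common ratio r = -3.
Next term = 54 * -3 = -162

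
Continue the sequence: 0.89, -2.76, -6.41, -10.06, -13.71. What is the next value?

Differences: -2.76 - 0.89 = -3.65
This is an arithmetic sequence with common difference d = -3.65.
Next term = -13.71 + -3.65 = -17.36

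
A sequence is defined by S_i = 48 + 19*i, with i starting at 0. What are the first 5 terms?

This is an arithmetic sequence.
i=0: S_0 = 48 + 19*0 = 48
i=1: S_1 = 48 + 19*1 = 67
i=2: S_2 = 48 + 19*2 = 86
i=3: S_3 = 48 + 19*3 = 105
i=4: S_4 = 48 + 19*4 = 124
The first 5 terms are: [48, 67, 86, 105, 124]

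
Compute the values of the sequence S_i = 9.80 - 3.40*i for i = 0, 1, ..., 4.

This is an arithmetic sequence.
i=0: S_0 = 9.8 + -3.4*0 = 9.8
i=1: S_1 = 9.8 + -3.4*1 = 6.4
i=2: S_2 = 9.8 + -3.4*2 = 3.0
i=3: S_3 = 9.8 + -3.4*3 = -0.4
i=4: S_4 = 9.8 + -3.4*4 = -3.8
The first 5 terms are: [9.8, 6.4, 3.0, -0.4, -3.8]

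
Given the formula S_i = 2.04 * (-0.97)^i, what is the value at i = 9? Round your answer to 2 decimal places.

S_9 = 2.04 * (-0.97)^9 ≈ 2.04 * -0.7602 ≈ -1.55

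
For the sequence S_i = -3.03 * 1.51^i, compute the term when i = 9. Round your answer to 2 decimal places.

S_9 = -3.03 * 1.51^9 ≈ -3.03 * 40.8124 ≈ -123.66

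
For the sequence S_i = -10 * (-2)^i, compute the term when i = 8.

S_8 = -10 * (-2)^8 = -10 * 256 = -2560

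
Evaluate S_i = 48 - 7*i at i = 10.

S_10 = 48 + -7*10 = 48 + -70 = -22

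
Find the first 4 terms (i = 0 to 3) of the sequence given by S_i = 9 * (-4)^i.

This is a geometric sequence.
i=0: S_0 = 9 * (-4)^0 = 9
i=1: S_1 = 9 * (-4)^1 = -36
i=2: S_2 = 9 * (-4)^2 = 144
i=3: S_3 = 9 * (-4)^3 = -576
The first 4 terms are: [9, -36, 144, -576]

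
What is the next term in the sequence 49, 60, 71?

Differences: 60 - 49 = 11
This is an arithmetic sequence with common difference d = 11.
Next term = 71 + 11 = 82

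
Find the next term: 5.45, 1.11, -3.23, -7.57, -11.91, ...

Differences: 1.11 - 5.45 = -4.34
This is an arithmetic sequence with common difference d = -4.34.
Next term = -11.91 + -4.34 = -16.25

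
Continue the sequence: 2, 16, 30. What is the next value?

Differences: 16 - 2 = 14
This is an arithmetic sequence with common difference d = 14.
Next term = 30 + 14 = 44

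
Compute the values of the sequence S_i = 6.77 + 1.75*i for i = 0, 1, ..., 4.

This is an arithmetic sequence.
i=0: S_0 = 6.77 + 1.75*0 = 6.77
i=1: S_1 = 6.77 + 1.75*1 = 8.52
i=2: S_2 = 6.77 + 1.75*2 = 10.27
i=3: S_3 = 6.77 + 1.75*3 = 12.02
i=4: S_4 = 6.77 + 1.75*4 = 13.77
The first 5 terms are: [6.77, 8.52, 10.27, 12.02, 13.77]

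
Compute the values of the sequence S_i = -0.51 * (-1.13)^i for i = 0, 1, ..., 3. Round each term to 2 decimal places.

This is a geometric sequence.
i=0: S_0 = -0.51 * (-1.13)^0 = -0.51
i=1: S_1 = -0.51 * (-1.13)^1 ≈ 0.58
i=2: S_2 = -0.51 * (-1.13)^2 ≈ -0.65
i=3: S_3 = -0.51 * (-1.13)^3 ≈ 0.74
The first 4 terms are: [-0.51, 0.58, -0.65, 0.74]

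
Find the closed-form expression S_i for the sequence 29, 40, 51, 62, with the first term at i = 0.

Check differences: 40 - 29 = 11
51 - 40 = 11
Common difference d = 11.
First term a = 29.
Formula: S_i = 29 + 11*i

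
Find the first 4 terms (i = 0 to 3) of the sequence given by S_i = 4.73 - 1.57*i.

This is an arithmetic sequence.
i=0: S_0 = 4.73 + -1.57*0 = 4.73
i=1: S_1 = 4.73 + -1.57*1 = 3.16
i=2: S_2 = 4.73 + -1.57*2 = 1.59
i=3: S_3 = 4.73 + -1.57*3 = 0.02
The first 4 terms are: [4.73, 3.16, 1.59, 0.02]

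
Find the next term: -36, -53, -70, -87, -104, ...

Differences: -53 - -36 = -17
This is an arithmetic sequence with common difference d = -17.
Next term = -104 + -17 = -121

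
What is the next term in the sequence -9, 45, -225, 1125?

Ratios: 45 / -9 = -5.0
This is a geometric sequence with common ratio r = -5.
Next term = 1125 * -5 = -5625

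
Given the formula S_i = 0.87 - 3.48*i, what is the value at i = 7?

S_7 = 0.87 + -3.48*7 = 0.87 + -24.36 = -23.49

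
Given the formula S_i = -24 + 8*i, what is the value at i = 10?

S_10 = -24 + 8*10 = -24 + 80 = 56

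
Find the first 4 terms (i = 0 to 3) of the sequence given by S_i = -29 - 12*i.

This is an arithmetic sequence.
i=0: S_0 = -29 + -12*0 = -29
i=1: S_1 = -29 + -12*1 = -41
i=2: S_2 = -29 + -12*2 = -53
i=3: S_3 = -29 + -12*3 = -65
The first 4 terms are: [-29, -41, -53, -65]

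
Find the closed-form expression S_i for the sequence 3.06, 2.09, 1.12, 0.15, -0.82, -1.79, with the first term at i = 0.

Check differences: 2.09 - 3.06 = -0.97
1.12 - 2.09 = -0.97
Common difference d = -0.97.
First term a = 3.06.
Formula: S_i = 3.06 - 0.97*i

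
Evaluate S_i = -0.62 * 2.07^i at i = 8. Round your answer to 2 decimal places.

S_8 = -0.62 * 2.07^8 ≈ -0.62 * 337.1031 ≈ -209.0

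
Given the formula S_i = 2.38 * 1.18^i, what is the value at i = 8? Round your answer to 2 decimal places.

S_8 = 2.38 * 1.18^8 ≈ 2.38 * 3.7589 ≈ 8.95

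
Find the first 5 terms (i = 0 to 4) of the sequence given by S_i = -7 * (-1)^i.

This is a geometric sequence.
i=0: S_0 = -7 * (-1)^0 = -7
i=1: S_1 = -7 * (-1)^1 = 7
i=2: S_2 = -7 * (-1)^2 = -7
i=3: S_3 = -7 * (-1)^3 = 7
i=4: S_4 = -7 * (-1)^4 = -7
The first 5 terms are: [-7, 7, -7, 7, -7]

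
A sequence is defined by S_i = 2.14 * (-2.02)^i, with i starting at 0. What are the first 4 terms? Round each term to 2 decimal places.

This is a geometric sequence.
i=0: S_0 = 2.14 * (-2.02)^0 = 2.14
i=1: S_1 = 2.14 * (-2.02)^1 ≈ -4.32
i=2: S_2 = 2.14 * (-2.02)^2 ≈ 8.73
i=3: S_3 = 2.14 * (-2.02)^3 ≈ -17.64
The first 4 terms are: [2.14, -4.32, 8.73, -17.64]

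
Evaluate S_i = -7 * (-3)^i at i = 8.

S_8 = -7 * (-3)^8 = -7 * 6561 = -45927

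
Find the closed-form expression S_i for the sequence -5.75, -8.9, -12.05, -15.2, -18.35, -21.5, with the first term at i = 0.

Check differences: -8.9 - -5.75 = -3.15
-12.05 - -8.9 = -3.15
Common difference d = -3.15.
First term a = -5.75.
Formula: S_i = -5.75 - 3.15*i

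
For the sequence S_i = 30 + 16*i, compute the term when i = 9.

S_9 = 30 + 16*9 = 30 + 144 = 174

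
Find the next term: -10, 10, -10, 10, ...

Ratios: 10 / -10 = -1.0
This is a geometric sequence with common ratio r = -1.
Next term = 10 * -1 = -10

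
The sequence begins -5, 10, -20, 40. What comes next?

Ratios: 10 / -5 = -2.0
This is a geometric sequence with common ratio r = -2.
Next term = 40 * -2 = -80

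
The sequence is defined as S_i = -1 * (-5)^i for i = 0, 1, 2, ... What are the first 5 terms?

This is a geometric sequence.
i=0: S_0 = -1 * (-5)^0 = -1
i=1: S_1 = -1 * (-5)^1 = 5
i=2: S_2 = -1 * (-5)^2 = -25
i=3: S_3 = -1 * (-5)^3 = 125
i=4: S_4 = -1 * (-5)^4 = -625
The first 5 terms are: [-1, 5, -25, 125, -625]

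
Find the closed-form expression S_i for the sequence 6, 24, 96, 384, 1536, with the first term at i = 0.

Check ratios: 24 / 6 = 4.0
Common ratio r = 4.
First term a = 6.
Formula: S_i = 6 * 4^i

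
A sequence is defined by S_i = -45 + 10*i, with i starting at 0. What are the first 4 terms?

This is an arithmetic sequence.
i=0: S_0 = -45 + 10*0 = -45
i=1: S_1 = -45 + 10*1 = -35
i=2: S_2 = -45 + 10*2 = -25
i=3: S_3 = -45 + 10*3 = -15
The first 4 terms are: [-45, -35, -25, -15]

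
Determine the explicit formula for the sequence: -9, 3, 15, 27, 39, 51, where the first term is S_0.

Check differences: 3 - -9 = 12
15 - 3 = 12
Common difference d = 12.
First term a = -9.
Formula: S_i = -9 + 12*i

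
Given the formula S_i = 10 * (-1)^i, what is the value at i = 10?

S_10 = 10 * (-1)^10 = 10 * 1 = 10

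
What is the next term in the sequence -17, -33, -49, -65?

Differences: -33 - -17 = -16
This is an arithmetic sequence with common difference d = -16.
Next term = -65 + -16 = -81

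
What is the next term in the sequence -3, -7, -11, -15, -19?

Differences: -7 - -3 = -4
This is an arithmetic sequence with common difference d = -4.
Next term = -19 + -4 = -23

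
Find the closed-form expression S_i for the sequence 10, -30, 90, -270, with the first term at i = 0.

Check ratios: -30 / 10 = -3.0
Common ratio r = -3.
First term a = 10.
Formula: S_i = 10 * (-3)^i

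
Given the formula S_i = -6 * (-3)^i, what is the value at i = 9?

S_9 = -6 * (-3)^9 = -6 * -19683 = 118098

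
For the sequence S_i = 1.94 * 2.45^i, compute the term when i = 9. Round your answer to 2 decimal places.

S_9 = 1.94 * 2.45^9 ≈ 1.94 * 3180.4953 ≈ 6170.16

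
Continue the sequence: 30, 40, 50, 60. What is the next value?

Differences: 40 - 30 = 10
This is an arithmetic sequence with common difference d = 10.
Next term = 60 + 10 = 70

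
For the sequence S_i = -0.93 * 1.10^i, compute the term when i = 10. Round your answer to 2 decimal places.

S_10 = -0.93 * 1.1^10 ≈ -0.93 * 2.5937 ≈ -2.41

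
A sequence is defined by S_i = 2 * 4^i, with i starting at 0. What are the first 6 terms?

This is a geometric sequence.
i=0: S_0 = 2 * 4^0 = 2
i=1: S_1 = 2 * 4^1 = 8
i=2: S_2 = 2 * 4^2 = 32
i=3: S_3 = 2 * 4^3 = 128
i=4: S_4 = 2 * 4^4 = 512
i=5: S_5 = 2 * 4^5 = 2048
The first 6 terms are: [2, 8, 32, 128, 512, 2048]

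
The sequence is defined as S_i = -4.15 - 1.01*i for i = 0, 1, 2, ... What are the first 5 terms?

This is an arithmetic sequence.
i=0: S_0 = -4.15 + -1.01*0 = -4.15
i=1: S_1 = -4.15 + -1.01*1 = -5.16
i=2: S_2 = -4.15 + -1.01*2 = -6.17
i=3: S_3 = -4.15 + -1.01*3 = -7.18
i=4: S_4 = -4.15 + -1.01*4 = -8.19
The first 5 terms are: [-4.15, -5.16, -6.17, -7.18, -8.19]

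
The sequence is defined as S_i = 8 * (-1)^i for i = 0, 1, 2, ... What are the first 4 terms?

This is a geometric sequence.
i=0: S_0 = 8 * (-1)^0 = 8
i=1: S_1 = 8 * (-1)^1 = -8
i=2: S_2 = 8 * (-1)^2 = 8
i=3: S_3 = 8 * (-1)^3 = -8
The first 4 terms are: [8, -8, 8, -8]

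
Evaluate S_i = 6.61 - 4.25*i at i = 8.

S_8 = 6.61 + -4.25*8 = 6.61 + -34.0 = -27.39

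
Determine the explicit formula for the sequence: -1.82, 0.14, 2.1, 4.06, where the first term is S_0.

Check differences: 0.14 - -1.82 = 1.96
2.1 - 0.14 = 1.96
Common difference d = 1.96.
First term a = -1.82.
Formula: S_i = -1.82 + 1.96*i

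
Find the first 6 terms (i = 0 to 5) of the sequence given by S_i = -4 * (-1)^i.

This is a geometric sequence.
i=0: S_0 = -4 * (-1)^0 = -4
i=1: S_1 = -4 * (-1)^1 = 4
i=2: S_2 = -4 * (-1)^2 = -4
i=3: S_3 = -4 * (-1)^3 = 4
i=4: S_4 = -4 * (-1)^4 = -4
i=5: S_5 = -4 * (-1)^5 = 4
The first 6 terms are: [-4, 4, -4, 4, -4, 4]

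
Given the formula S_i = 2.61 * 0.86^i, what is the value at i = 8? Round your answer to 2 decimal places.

S_8 = 2.61 * 0.86^8 ≈ 2.61 * 0.2992 ≈ 0.78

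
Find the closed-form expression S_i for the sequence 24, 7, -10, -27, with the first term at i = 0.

Check differences: 7 - 24 = -17
-10 - 7 = -17
Common difference d = -17.
First term a = 24.
Formula: S_i = 24 - 17*i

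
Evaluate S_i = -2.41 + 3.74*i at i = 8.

S_8 = -2.41 + 3.74*8 = -2.41 + 29.92 = 27.51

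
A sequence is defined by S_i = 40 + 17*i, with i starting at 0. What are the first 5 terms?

This is an arithmetic sequence.
i=0: S_0 = 40 + 17*0 = 40
i=1: S_1 = 40 + 17*1 = 57
i=2: S_2 = 40 + 17*2 = 74
i=3: S_3 = 40 + 17*3 = 91
i=4: S_4 = 40 + 17*4 = 108
The first 5 terms are: [40, 57, 74, 91, 108]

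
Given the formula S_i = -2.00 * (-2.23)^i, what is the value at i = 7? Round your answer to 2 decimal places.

S_7 = -2.0 * (-2.23)^7 ≈ -2.0 * -274.242 ≈ 548.48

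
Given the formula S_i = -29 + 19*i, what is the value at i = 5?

S_5 = -29 + 19*5 = -29 + 95 = 66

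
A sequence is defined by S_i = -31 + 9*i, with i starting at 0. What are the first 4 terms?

This is an arithmetic sequence.
i=0: S_0 = -31 + 9*0 = -31
i=1: S_1 = -31 + 9*1 = -22
i=2: S_2 = -31 + 9*2 = -13
i=3: S_3 = -31 + 9*3 = -4
The first 4 terms are: [-31, -22, -13, -4]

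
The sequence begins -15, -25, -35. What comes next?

Differences: -25 - -15 = -10
This is an arithmetic sequence with common difference d = -10.
Next term = -35 + -10 = -45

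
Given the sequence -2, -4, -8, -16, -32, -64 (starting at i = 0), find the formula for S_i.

Check ratios: -4 / -2 = 2.0
Common ratio r = 2.
First term a = -2.
Formula: S_i = -2 * 2^i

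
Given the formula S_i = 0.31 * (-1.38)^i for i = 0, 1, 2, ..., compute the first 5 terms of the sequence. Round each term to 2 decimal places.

This is a geometric sequence.
i=0: S_0 = 0.31 * (-1.38)^0 = 0.31
i=1: S_1 = 0.31 * (-1.38)^1 ≈ -0.43
i=2: S_2 = 0.31 * (-1.38)^2 ≈ 0.59
i=3: S_3 = 0.31 * (-1.38)^3 ≈ -0.81
i=4: S_4 = 0.31 * (-1.38)^4 ≈ 1.12
The first 5 terms are: [0.31, -0.43, 0.59, -0.81, 1.12]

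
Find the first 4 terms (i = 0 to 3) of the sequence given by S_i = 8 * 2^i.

This is a geometric sequence.
i=0: S_0 = 8 * 2^0 = 8
i=1: S_1 = 8 * 2^1 = 16
i=2: S_2 = 8 * 2^2 = 32
i=3: S_3 = 8 * 2^3 = 64
The first 4 terms are: [8, 16, 32, 64]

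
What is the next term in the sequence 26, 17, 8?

Differences: 17 - 26 = -9
This is an arithmetic sequence with common difference d = -9.
Next term = 8 + -9 = -1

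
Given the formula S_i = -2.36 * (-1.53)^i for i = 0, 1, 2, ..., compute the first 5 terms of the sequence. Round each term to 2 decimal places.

This is a geometric sequence.
i=0: S_0 = -2.36 * (-1.53)^0 = -2.36
i=1: S_1 = -2.36 * (-1.53)^1 ≈ 3.61
i=2: S_2 = -2.36 * (-1.53)^2 ≈ -5.52
i=3: S_3 = -2.36 * (-1.53)^3 ≈ 8.45
i=4: S_4 = -2.36 * (-1.53)^4 ≈ -12.93
The first 5 terms are: [-2.36, 3.61, -5.52, 8.45, -12.93]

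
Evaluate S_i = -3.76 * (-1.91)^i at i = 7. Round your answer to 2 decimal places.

S_7 = -3.76 * (-1.91)^7 ≈ -3.76 * -92.7328 ≈ 348.68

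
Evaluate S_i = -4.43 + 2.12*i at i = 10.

S_10 = -4.43 + 2.12*10 = -4.43 + 21.2 = 16.77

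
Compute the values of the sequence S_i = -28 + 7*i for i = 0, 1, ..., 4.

This is an arithmetic sequence.
i=0: S_0 = -28 + 7*0 = -28
i=1: S_1 = -28 + 7*1 = -21
i=2: S_2 = -28 + 7*2 = -14
i=3: S_3 = -28 + 7*3 = -7
i=4: S_4 = -28 + 7*4 = 0
The first 5 terms are: [-28, -21, -14, -7, 0]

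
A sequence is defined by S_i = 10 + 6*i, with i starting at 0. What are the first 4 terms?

This is an arithmetic sequence.
i=0: S_0 = 10 + 6*0 = 10
i=1: S_1 = 10 + 6*1 = 16
i=2: S_2 = 10 + 6*2 = 22
i=3: S_3 = 10 + 6*3 = 28
The first 4 terms are: [10, 16, 22, 28]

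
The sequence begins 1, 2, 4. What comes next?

Ratios: 2 / 1 = 2.0
This is a geometric sequence with common ratio r = 2.
Next term = 4 * 2 = 8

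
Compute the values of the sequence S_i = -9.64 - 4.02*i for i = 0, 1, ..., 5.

This is an arithmetic sequence.
i=0: S_0 = -9.64 + -4.02*0 = -9.64
i=1: S_1 = -9.64 + -4.02*1 = -13.66
i=2: S_2 = -9.64 + -4.02*2 = -17.68
i=3: S_3 = -9.64 + -4.02*3 = -21.7
i=4: S_4 = -9.64 + -4.02*4 = -25.72
i=5: S_5 = -9.64 + -4.02*5 = -29.74
The first 6 terms are: [-9.64, -13.66, -17.68, -21.7, -25.72, -29.74]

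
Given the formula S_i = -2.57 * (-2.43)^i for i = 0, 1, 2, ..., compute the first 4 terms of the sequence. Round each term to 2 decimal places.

This is a geometric sequence.
i=0: S_0 = -2.57 * (-2.43)^0 = -2.57
i=1: S_1 = -2.57 * (-2.43)^1 ≈ 6.25
i=2: S_2 = -2.57 * (-2.43)^2 ≈ -15.18
i=3: S_3 = -2.57 * (-2.43)^3 ≈ 36.88
The first 4 terms are: [-2.57, 6.25, -15.18, 36.88]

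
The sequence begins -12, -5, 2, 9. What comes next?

Differences: -5 - -12 = 7
This is an arithmetic sequence with common difference d = 7.
Next term = 9 + 7 = 16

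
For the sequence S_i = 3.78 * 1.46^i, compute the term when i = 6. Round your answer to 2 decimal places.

S_6 = 3.78 * 1.46^6 ≈ 3.78 * 9.6854 ≈ 36.61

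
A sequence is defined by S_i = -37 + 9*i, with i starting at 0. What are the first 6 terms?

This is an arithmetic sequence.
i=0: S_0 = -37 + 9*0 = -37
i=1: S_1 = -37 + 9*1 = -28
i=2: S_2 = -37 + 9*2 = -19
i=3: S_3 = -37 + 9*3 = -10
i=4: S_4 = -37 + 9*4 = -1
i=5: S_5 = -37 + 9*5 = 8
The first 6 terms are: [-37, -28, -19, -10, -1, 8]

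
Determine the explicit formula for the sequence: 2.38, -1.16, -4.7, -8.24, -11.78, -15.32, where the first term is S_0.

Check differences: -1.16 - 2.38 = -3.54
-4.7 - -1.16 = -3.54
Common difference d = -3.54.
First term a = 2.38.
Formula: S_i = 2.38 - 3.54*i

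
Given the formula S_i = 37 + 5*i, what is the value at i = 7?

S_7 = 37 + 5*7 = 37 + 35 = 72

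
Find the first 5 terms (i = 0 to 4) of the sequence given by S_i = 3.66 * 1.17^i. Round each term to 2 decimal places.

This is a geometric sequence.
i=0: S_0 = 3.66 * 1.17^0 = 3.66
i=1: S_1 = 3.66 * 1.17^1 ≈ 4.28
i=2: S_2 = 3.66 * 1.17^2 ≈ 5.01
i=3: S_3 = 3.66 * 1.17^3 ≈ 5.86
i=4: S_4 = 3.66 * 1.17^4 ≈ 6.86
The first 5 terms are: [3.66, 4.28, 5.01, 5.86, 6.86]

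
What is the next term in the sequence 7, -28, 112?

Ratios: -28 / 7 = -4.0
This is a geometric sequence with common ratio r = -4.
Next term = 112 * -4 = -448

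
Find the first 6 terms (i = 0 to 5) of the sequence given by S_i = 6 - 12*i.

This is an arithmetic sequence.
i=0: S_0 = 6 + -12*0 = 6
i=1: S_1 = 6 + -12*1 = -6
i=2: S_2 = 6 + -12*2 = -18
i=3: S_3 = 6 + -12*3 = -30
i=4: S_4 = 6 + -12*4 = -42
i=5: S_5 = 6 + -12*5 = -54
The first 6 terms are: [6, -6, -18, -30, -42, -54]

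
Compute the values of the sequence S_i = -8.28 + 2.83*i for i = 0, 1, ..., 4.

This is an arithmetic sequence.
i=0: S_0 = -8.28 + 2.83*0 = -8.28
i=1: S_1 = -8.28 + 2.83*1 = -5.45
i=2: S_2 = -8.28 + 2.83*2 = -2.62
i=3: S_3 = -8.28 + 2.83*3 = 0.21
i=4: S_4 = -8.28 + 2.83*4 = 3.04
The first 5 terms are: [-8.28, -5.45, -2.62, 0.21, 3.04]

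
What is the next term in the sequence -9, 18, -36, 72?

Ratios: 18 / -9 = -2.0
This is a geometric sequence with common ratio r = -2.
Next term = 72 * -2 = -144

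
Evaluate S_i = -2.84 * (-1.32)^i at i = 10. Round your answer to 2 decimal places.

S_10 = -2.84 * (-1.32)^10 ≈ -2.84 * 16.0598 ≈ -45.61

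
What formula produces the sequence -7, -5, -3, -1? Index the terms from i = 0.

Check differences: -5 - -7 = 2
-3 - -5 = 2
Common difference d = 2.
First term a = -7.
Formula: S_i = -7 + 2*i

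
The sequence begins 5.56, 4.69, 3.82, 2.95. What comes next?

Differences: 4.69 - 5.56 = -0.87
This is an arithmetic sequence with common difference d = -0.87.
Next term = 2.95 + -0.87 = 2.08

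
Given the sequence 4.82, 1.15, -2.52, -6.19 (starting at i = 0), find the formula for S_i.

Check differences: 1.15 - 4.82 = -3.67
-2.52 - 1.15 = -3.67
Common difference d = -3.67.
First term a = 4.82.
Formula: S_i = 4.82 - 3.67*i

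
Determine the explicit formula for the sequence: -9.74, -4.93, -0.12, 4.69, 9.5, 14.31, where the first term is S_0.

Check differences: -4.93 - -9.74 = 4.81
-0.12 - -4.93 = 4.81
Common difference d = 4.81.
First term a = -9.74.
Formula: S_i = -9.74 + 4.81*i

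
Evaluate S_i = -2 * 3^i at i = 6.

S_6 = -2 * 3^6 = -2 * 729 = -1458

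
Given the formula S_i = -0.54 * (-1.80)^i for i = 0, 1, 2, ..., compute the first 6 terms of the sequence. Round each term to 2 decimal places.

This is a geometric sequence.
i=0: S_0 = -0.54 * (-1.8)^0 = -0.54
i=1: S_1 = -0.54 * (-1.8)^1 ≈ 0.97
i=2: S_2 = -0.54 * (-1.8)^2 ≈ -1.75
i=3: S_3 = -0.54 * (-1.8)^3 ≈ 3.15
i=4: S_4 = -0.54 * (-1.8)^4 ≈ -5.67
i=5: S_5 = -0.54 * (-1.8)^5 ≈ 10.2
The first 6 terms are: [-0.54, 0.97, -1.75, 3.15, -5.67, 10.2]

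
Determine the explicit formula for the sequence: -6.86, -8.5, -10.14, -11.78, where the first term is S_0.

Check differences: -8.5 - -6.86 = -1.64
-10.14 - -8.5 = -1.64
Common difference d = -1.64.
First term a = -6.86.
Formula: S_i = -6.86 - 1.64*i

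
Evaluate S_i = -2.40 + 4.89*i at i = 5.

S_5 = -2.4 + 4.89*5 = -2.4 + 24.45 = 22.05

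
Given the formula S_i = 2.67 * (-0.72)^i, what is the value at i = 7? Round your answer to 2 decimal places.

S_7 = 2.67 * (-0.72)^7 ≈ 2.67 * -0.1003 ≈ -0.27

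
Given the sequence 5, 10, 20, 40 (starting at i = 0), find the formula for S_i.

Check ratios: 10 / 5 = 2.0
Common ratio r = 2.
First term a = 5.
Formula: S_i = 5 * 2^i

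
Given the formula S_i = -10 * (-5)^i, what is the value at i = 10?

S_10 = -10 * (-5)^10 = -10 * 9765625 = -97656250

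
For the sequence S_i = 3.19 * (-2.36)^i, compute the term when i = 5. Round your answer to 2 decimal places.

S_5 = 3.19 * (-2.36)^5 ≈ 3.19 * -73.2082 ≈ -233.53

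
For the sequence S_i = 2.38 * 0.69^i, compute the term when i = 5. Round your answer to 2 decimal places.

S_5 = 2.38 * 0.69^5 ≈ 2.38 * 0.1564 ≈ 0.37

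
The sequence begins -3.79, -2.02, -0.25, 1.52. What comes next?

Differences: -2.02 - -3.79 = 1.77
This is an arithmetic sequence with common difference d = 1.77.
Next term = 1.52 + 1.77 = 3.29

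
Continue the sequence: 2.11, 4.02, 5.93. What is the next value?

Differences: 4.02 - 2.11 = 1.91
This is an arithmetic sequence with common difference d = 1.91.
Next term = 5.93 + 1.91 = 7.84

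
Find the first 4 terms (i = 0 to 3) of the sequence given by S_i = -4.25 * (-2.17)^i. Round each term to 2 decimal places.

This is a geometric sequence.
i=0: S_0 = -4.25 * (-2.17)^0 = -4.25
i=1: S_1 = -4.25 * (-2.17)^1 ≈ 9.22
i=2: S_2 = -4.25 * (-2.17)^2 ≈ -20.01
i=3: S_3 = -4.25 * (-2.17)^3 ≈ 43.43
The first 4 terms are: [-4.25, 9.22, -20.01, 43.43]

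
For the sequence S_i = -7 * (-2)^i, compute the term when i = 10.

S_10 = -7 * (-2)^10 = -7 * 1024 = -7168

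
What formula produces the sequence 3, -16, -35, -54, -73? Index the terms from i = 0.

Check differences: -16 - 3 = -19
-35 - -16 = -19
Common difference d = -19.
First term a = 3.
Formula: S_i = 3 - 19*i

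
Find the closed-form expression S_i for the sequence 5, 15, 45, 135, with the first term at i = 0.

Check ratios: 15 / 5 = 3.0
Common ratio r = 3.
First term a = 5.
Formula: S_i = 5 * 3^i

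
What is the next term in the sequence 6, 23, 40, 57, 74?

Differences: 23 - 6 = 17
This is an arithmetic sequence with common difference d = 17.
Next term = 74 + 17 = 91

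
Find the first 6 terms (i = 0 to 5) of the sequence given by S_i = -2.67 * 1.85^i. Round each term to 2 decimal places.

This is a geometric sequence.
i=0: S_0 = -2.67 * 1.85^0 = -2.67
i=1: S_1 = -2.67 * 1.85^1 ≈ -4.94
i=2: S_2 = -2.67 * 1.85^2 ≈ -9.14
i=3: S_3 = -2.67 * 1.85^3 ≈ -16.91
i=4: S_4 = -2.67 * 1.85^4 ≈ -31.28
i=5: S_5 = -2.67 * 1.85^5 ≈ -57.86
The first 6 terms are: [-2.67, -4.94, -9.14, -16.91, -31.28, -57.86]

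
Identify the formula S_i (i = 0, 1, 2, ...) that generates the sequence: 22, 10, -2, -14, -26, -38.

Check differences: 10 - 22 = -12
-2 - 10 = -12
Common difference d = -12.
First term a = 22.
Formula: S_i = 22 - 12*i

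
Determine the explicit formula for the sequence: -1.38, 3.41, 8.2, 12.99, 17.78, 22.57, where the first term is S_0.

Check differences: 3.41 - -1.38 = 4.79
8.2 - 3.41 = 4.79
Common difference d = 4.79.
First term a = -1.38.
Formula: S_i = -1.38 + 4.79*i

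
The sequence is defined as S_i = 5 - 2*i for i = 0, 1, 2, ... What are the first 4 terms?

This is an arithmetic sequence.
i=0: S_0 = 5 + -2*0 = 5
i=1: S_1 = 5 + -2*1 = 3
i=2: S_2 = 5 + -2*2 = 1
i=3: S_3 = 5 + -2*3 = -1
The first 4 terms are: [5, 3, 1, -1]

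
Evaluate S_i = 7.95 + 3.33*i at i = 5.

S_5 = 7.95 + 3.33*5 = 7.95 + 16.65 = 24.6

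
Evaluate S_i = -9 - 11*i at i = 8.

S_8 = -9 + -11*8 = -9 + -88 = -97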